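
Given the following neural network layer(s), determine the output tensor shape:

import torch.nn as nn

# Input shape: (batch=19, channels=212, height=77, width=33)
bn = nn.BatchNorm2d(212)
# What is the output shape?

Input shape: (19, 212, 77, 33)
Output shape: (19, 212, 77, 33)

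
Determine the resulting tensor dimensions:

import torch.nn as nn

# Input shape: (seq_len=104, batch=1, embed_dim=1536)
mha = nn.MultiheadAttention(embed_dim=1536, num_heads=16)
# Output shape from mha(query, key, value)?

Input shape: (104, 1, 1536)
Output shape: (104, 1, 1536)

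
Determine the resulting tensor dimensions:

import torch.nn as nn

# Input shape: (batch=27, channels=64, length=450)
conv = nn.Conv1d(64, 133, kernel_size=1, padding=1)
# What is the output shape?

Input shape: (27, 64, 450)
Output shape: (27, 133, 452)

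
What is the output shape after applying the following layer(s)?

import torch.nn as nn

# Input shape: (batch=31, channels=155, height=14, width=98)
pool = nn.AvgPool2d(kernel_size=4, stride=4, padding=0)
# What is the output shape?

Input shape: (31, 155, 14, 98)
Output shape: (31, 155, 3, 24)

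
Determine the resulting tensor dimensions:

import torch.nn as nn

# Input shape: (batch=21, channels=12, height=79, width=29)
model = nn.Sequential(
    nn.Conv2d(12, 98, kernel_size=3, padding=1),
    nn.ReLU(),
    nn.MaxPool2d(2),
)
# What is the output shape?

Input shape: (21, 12, 79, 29)
  -> after Conv2d: (21, 98, 79, 29)
  -> after ReLU: (21, 98, 79, 29)
Output shape: (21, 98, 39, 14)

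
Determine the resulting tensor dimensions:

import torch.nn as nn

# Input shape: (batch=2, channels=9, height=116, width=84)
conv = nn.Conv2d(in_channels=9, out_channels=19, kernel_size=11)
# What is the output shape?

Input shape: (2, 9, 116, 84)
Output shape: (2, 19, 106, 74)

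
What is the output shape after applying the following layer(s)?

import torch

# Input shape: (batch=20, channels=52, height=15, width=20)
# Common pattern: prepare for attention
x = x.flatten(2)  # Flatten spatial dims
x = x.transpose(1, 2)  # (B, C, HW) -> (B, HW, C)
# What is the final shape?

Input shape: (20, 52, 15, 20)
  -> after flatten(2): (20, 52, 300)
Output shape: (20, 300, 52)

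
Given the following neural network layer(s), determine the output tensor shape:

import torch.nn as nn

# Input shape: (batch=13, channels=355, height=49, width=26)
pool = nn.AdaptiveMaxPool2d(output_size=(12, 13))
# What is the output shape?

Input shape: (13, 355, 49, 26)
Output shape: (13, 355, 12, 13)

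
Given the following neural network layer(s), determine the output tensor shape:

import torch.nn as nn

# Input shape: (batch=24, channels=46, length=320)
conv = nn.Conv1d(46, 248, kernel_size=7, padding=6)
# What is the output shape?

Input shape: (24, 46, 320)
Output shape: (24, 248, 326)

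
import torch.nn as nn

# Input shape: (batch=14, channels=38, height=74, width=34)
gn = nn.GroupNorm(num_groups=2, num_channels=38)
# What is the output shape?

Input shape: (14, 38, 74, 34)
Output shape: (14, 38, 74, 34)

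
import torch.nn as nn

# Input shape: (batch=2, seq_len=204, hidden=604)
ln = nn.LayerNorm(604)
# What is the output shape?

Input shape: (2, 204, 604)
Output shape: (2, 204, 604)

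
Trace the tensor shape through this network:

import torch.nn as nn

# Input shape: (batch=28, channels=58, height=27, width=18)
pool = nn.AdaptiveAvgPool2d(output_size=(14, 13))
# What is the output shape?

Input shape: (28, 58, 27, 18)
Output shape: (28, 58, 14, 13)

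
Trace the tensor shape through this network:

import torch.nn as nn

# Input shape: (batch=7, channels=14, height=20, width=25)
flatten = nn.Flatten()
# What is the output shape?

Input shape: (7, 14, 20, 25)
Output shape: (7, 7000)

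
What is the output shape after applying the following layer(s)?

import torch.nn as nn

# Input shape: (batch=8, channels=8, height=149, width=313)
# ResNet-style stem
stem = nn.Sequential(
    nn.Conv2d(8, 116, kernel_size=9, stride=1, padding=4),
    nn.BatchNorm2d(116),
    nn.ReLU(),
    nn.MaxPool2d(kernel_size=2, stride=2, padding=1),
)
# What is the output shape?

Input shape: (8, 8, 149, 313)
  -> after Conv2d 9x9 stride=1: (8, 116, 149, 313)
Output shape: (8, 116, 75, 157)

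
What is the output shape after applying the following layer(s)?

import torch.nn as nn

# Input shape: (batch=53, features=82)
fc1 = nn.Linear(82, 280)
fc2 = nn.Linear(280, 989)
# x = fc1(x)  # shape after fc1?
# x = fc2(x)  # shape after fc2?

Input shape: (53, 82)
  -> after fc1: (53, 280)
Output shape: (53, 989)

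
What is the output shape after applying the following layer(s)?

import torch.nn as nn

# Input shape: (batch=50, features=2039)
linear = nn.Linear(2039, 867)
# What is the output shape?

Input shape: (50, 2039)
Output shape: (50, 867)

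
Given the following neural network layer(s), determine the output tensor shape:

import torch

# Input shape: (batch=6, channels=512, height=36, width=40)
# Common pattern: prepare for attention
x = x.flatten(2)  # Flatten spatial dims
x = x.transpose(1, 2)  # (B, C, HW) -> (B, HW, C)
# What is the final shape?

Input shape: (6, 512, 36, 40)
  -> after flatten(2): (6, 512, 1440)
Output shape: (6, 1440, 512)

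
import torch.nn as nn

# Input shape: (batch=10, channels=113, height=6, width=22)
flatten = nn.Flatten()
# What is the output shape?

Input shape: (10, 113, 6, 22)
Output shape: (10, 14916)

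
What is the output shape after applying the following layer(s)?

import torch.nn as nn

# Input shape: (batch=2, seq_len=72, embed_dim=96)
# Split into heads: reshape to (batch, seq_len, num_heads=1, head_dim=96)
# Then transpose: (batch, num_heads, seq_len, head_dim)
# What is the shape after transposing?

Input shape: (2, 72, 96)
  -> after reshape: (2, 72, 1, 96)
Output shape: (2, 1, 72, 96)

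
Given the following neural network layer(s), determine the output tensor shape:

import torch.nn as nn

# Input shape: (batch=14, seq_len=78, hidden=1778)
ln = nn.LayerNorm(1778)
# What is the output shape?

Input shape: (14, 78, 1778)
Output shape: (14, 78, 1778)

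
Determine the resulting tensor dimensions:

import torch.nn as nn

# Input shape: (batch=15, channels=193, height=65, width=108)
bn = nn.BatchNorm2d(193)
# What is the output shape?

Input shape: (15, 193, 65, 108)
Output shape: (15, 193, 65, 108)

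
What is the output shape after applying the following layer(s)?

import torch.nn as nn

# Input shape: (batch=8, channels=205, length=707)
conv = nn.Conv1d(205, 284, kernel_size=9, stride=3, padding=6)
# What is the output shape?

Input shape: (8, 205, 707)
Output shape: (8, 284, 237)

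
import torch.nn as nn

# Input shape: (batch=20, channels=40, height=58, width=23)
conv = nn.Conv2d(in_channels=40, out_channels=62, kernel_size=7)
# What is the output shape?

Input shape: (20, 40, 58, 23)
Output shape: (20, 62, 52, 17)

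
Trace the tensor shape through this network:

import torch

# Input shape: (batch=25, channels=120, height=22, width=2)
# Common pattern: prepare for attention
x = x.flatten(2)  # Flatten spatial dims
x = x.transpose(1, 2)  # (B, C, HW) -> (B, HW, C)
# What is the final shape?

Input shape: (25, 120, 22, 2)
  -> after flatten(2): (25, 120, 44)
Output shape: (25, 44, 120)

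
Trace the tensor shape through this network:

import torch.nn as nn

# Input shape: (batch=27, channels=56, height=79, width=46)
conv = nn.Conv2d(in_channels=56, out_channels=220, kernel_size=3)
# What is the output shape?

Input shape: (27, 56, 79, 46)
Output shape: (27, 220, 77, 44)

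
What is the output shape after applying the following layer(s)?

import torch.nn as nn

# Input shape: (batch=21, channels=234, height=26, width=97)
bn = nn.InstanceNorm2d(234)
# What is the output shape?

Input shape: (21, 234, 26, 97)
Output shape: (21, 234, 26, 97)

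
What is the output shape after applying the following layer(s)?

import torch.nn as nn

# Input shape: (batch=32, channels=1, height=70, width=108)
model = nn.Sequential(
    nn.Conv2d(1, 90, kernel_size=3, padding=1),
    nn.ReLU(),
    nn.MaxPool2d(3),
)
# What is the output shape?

Input shape: (32, 1, 70, 108)
  -> after Conv2d: (32, 90, 70, 108)
  -> after ReLU: (32, 90, 70, 108)
Output shape: (32, 90, 23, 36)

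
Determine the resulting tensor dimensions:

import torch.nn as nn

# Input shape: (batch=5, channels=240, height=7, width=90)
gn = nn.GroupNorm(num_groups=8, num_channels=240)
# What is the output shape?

Input shape: (5, 240, 7, 90)
Output shape: (5, 240, 7, 90)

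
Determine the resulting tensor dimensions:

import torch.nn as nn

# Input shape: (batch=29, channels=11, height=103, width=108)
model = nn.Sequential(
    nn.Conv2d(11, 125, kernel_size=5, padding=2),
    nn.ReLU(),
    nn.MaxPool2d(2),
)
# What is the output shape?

Input shape: (29, 11, 103, 108)
  -> after Conv2d: (29, 125, 103, 108)
  -> after ReLU: (29, 125, 103, 108)
Output shape: (29, 125, 51, 54)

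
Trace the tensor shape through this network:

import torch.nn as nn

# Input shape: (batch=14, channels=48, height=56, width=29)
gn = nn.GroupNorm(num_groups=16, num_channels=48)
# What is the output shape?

Input shape: (14, 48, 56, 29)
Output shape: (14, 48, 56, 29)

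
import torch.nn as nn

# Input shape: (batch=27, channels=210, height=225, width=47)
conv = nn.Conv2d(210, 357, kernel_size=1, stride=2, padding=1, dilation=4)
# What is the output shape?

Input shape: (27, 210, 225, 47)
Output shape: (27, 357, 114, 25)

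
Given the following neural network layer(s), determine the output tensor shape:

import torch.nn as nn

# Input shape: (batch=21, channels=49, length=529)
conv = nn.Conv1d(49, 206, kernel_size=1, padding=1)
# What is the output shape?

Input shape: (21, 49, 529)
Output shape: (21, 206, 531)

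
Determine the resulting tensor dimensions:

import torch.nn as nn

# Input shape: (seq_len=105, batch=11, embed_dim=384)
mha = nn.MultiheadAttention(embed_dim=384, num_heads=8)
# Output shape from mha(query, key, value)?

Input shape: (105, 11, 384)
Output shape: (105, 11, 384)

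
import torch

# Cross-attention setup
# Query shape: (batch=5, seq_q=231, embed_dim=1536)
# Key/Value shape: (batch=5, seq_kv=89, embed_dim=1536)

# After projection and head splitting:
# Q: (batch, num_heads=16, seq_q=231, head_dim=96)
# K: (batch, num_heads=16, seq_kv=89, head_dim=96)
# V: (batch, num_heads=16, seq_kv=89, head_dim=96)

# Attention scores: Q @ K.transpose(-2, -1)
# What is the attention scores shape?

Input shape: (5, 231, 1536)
Output shape: (5, 16, 231, 89)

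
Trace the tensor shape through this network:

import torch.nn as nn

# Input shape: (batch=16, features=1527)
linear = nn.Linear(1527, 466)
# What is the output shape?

Input shape: (16, 1527)
Output shape: (16, 466)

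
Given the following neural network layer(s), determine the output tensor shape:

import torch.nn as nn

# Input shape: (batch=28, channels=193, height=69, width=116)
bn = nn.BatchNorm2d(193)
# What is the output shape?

Input shape: (28, 193, 69, 116)
Output shape: (28, 193, 69, 116)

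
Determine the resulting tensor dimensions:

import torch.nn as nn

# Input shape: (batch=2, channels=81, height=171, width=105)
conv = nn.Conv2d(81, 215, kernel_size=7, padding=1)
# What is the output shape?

Input shape: (2, 81, 171, 105)
Output shape: (2, 215, 167, 101)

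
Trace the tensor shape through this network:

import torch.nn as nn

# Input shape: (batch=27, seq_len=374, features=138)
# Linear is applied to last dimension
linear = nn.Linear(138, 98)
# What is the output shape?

Input shape: (27, 374, 138)
Output shape: (27, 374, 98)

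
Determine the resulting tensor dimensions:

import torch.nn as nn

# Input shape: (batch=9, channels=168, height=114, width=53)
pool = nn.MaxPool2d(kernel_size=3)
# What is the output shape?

Input shape: (9, 168, 114, 53)
Output shape: (9, 168, 38, 17)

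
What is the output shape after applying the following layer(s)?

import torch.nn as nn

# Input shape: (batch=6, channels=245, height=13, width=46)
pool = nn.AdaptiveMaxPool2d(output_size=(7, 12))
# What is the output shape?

Input shape: (6, 245, 13, 46)
Output shape: (6, 245, 7, 12)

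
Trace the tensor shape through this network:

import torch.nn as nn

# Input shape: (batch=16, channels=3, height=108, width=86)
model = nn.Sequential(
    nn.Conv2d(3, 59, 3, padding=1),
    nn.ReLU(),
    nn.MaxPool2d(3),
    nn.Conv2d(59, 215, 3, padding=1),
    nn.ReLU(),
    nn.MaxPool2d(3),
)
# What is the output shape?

Input shape: (16, 3, 108, 86)
  -> after first Conv2d: (16, 59, 108, 86)
  -> after first MaxPool2d: (16, 59, 36, 28)
  -> after second Conv2d: (16, 215, 36, 28)
Output shape: (16, 215, 12, 9)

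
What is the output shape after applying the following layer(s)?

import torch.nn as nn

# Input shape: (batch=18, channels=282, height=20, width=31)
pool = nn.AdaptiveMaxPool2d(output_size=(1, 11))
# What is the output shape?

Input shape: (18, 282, 20, 31)
Output shape: (18, 282, 1, 11)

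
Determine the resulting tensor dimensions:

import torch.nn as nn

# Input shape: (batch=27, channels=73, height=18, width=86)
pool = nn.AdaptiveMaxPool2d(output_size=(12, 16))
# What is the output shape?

Input shape: (27, 73, 18, 86)
Output shape: (27, 73, 12, 16)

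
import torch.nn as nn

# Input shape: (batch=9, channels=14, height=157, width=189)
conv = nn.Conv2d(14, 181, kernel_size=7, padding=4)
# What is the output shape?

Input shape: (9, 14, 157, 189)
Output shape: (9, 181, 159, 191)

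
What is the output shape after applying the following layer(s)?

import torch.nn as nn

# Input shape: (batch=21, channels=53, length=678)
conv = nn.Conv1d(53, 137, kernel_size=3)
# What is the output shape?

Input shape: (21, 53, 678)
Output shape: (21, 137, 676)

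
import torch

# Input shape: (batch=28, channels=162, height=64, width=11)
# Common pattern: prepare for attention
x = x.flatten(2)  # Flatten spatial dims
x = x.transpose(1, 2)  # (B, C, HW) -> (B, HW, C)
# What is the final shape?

Input shape: (28, 162, 64, 11)
  -> after flatten(2): (28, 162, 704)
Output shape: (28, 704, 162)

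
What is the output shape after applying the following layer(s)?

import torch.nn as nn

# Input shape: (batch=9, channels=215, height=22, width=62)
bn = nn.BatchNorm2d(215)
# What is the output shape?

Input shape: (9, 215, 22, 62)
Output shape: (9, 215, 22, 62)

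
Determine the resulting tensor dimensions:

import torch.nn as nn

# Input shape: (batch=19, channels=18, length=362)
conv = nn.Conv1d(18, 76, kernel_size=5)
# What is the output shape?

Input shape: (19, 18, 362)
Output shape: (19, 76, 358)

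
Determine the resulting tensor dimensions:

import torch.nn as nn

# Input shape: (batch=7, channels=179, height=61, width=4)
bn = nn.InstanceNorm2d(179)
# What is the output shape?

Input shape: (7, 179, 61, 4)
Output shape: (7, 179, 61, 4)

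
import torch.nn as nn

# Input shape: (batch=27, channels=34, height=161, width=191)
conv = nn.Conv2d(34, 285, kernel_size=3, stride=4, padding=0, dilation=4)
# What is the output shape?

Input shape: (27, 34, 161, 191)
Output shape: (27, 285, 39, 46)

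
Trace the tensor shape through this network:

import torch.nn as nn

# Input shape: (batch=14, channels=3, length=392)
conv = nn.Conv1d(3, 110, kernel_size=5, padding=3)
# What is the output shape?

Input shape: (14, 3, 392)
Output shape: (14, 110, 394)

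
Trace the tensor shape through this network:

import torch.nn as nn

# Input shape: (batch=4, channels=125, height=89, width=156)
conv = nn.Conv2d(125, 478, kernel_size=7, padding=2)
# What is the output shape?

Input shape: (4, 125, 89, 156)
Output shape: (4, 478, 87, 154)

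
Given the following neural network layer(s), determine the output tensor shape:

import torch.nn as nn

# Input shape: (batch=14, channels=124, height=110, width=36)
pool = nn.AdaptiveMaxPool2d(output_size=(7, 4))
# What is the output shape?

Input shape: (14, 124, 110, 36)
Output shape: (14, 124, 7, 4)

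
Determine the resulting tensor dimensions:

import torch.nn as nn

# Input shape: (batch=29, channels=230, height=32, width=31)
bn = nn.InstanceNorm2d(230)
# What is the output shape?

Input shape: (29, 230, 32, 31)
Output shape: (29, 230, 32, 31)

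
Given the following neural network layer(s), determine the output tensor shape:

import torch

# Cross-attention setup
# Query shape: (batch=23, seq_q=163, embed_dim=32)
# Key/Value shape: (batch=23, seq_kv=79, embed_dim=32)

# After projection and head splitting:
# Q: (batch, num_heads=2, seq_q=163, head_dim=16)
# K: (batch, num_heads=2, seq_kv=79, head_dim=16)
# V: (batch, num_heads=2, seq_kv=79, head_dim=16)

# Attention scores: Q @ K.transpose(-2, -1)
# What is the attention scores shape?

Input shape: (23, 163, 32)
Output shape: (23, 2, 163, 79)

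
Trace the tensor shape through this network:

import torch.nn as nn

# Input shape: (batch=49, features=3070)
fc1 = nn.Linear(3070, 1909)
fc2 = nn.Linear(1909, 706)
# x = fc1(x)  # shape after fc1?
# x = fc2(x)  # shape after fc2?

Input shape: (49, 3070)
  -> after fc1: (49, 1909)
Output shape: (49, 706)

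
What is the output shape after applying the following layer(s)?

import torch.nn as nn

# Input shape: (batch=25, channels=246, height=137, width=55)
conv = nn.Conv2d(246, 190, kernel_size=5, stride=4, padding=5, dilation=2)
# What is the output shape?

Input shape: (25, 246, 137, 55)
Output shape: (25, 190, 35, 15)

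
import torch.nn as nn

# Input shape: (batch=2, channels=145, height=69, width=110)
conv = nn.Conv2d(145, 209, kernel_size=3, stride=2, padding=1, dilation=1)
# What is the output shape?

Input shape: (2, 145, 69, 110)
Output shape: (2, 209, 35, 55)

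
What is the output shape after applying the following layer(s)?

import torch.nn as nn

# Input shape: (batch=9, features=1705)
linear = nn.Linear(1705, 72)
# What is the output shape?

Input shape: (9, 1705)
Output shape: (9, 72)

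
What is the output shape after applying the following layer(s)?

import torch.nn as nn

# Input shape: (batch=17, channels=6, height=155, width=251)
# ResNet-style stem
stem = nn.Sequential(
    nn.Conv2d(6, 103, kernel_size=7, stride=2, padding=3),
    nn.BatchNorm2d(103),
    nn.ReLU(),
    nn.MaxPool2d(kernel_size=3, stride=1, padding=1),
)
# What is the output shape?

Input shape: (17, 6, 155, 251)
  -> after Conv2d 7x7 stride=2: (17, 103, 78, 126)
Output shape: (17, 103, 78, 126)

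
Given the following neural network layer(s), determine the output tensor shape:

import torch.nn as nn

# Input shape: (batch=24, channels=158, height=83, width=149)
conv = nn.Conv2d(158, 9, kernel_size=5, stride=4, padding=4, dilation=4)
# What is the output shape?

Input shape: (24, 158, 83, 149)
Output shape: (24, 9, 19, 36)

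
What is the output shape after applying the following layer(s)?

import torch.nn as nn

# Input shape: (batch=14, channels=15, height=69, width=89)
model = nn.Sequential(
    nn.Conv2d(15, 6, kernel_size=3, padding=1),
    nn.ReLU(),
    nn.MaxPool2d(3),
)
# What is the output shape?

Input shape: (14, 15, 69, 89)
  -> after Conv2d: (14, 6, 69, 89)
  -> after ReLU: (14, 6, 69, 89)
Output shape: (14, 6, 23, 29)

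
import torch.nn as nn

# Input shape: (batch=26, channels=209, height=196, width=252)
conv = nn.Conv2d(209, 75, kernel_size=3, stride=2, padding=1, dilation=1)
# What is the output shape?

Input shape: (26, 209, 196, 252)
Output shape: (26, 75, 98, 126)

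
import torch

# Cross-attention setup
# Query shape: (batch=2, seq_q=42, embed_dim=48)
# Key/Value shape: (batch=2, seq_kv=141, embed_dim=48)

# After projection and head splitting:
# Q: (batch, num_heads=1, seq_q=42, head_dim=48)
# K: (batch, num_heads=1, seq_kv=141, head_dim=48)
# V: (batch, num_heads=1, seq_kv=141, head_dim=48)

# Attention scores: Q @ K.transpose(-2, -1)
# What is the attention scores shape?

Input shape: (2, 42, 48)
Output shape: (2, 1, 42, 141)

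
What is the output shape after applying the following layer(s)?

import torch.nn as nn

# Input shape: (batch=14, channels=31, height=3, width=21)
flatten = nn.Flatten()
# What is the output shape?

Input shape: (14, 31, 3, 21)
Output shape: (14, 1953)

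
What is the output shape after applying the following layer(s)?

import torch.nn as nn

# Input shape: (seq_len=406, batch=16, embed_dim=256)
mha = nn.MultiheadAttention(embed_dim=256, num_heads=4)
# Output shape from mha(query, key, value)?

Input shape: (406, 16, 256)
Output shape: (406, 16, 256)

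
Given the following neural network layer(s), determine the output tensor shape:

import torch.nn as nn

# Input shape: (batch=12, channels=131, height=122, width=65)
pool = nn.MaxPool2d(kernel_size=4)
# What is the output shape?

Input shape: (12, 131, 122, 65)
Output shape: (12, 131, 30, 16)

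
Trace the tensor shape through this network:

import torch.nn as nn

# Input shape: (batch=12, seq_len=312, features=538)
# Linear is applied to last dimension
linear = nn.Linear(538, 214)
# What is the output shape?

Input shape: (12, 312, 538)
Output shape: (12, 312, 214)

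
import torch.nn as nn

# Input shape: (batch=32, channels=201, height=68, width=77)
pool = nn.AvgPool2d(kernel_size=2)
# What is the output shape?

Input shape: (32, 201, 68, 77)
Output shape: (32, 201, 34, 38)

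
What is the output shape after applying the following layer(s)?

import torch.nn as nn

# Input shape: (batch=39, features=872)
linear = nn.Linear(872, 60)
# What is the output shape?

Input shape: (39, 872)
Output shape: (39, 60)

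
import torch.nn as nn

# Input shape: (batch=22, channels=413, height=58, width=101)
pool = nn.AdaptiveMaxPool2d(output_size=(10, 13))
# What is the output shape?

Input shape: (22, 413, 58, 101)
Output shape: (22, 413, 10, 13)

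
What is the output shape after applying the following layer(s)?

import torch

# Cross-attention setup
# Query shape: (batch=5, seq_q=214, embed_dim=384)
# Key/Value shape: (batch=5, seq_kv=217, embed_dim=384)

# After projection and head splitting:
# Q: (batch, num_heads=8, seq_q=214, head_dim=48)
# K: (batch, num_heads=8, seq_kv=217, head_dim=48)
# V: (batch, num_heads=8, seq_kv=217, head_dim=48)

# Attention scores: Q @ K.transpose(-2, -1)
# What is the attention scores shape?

Input shape: (5, 214, 384)
Output shape: (5, 8, 214, 217)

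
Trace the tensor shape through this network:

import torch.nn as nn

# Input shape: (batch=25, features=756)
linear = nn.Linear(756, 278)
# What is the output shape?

Input shape: (25, 756)
Output shape: (25, 278)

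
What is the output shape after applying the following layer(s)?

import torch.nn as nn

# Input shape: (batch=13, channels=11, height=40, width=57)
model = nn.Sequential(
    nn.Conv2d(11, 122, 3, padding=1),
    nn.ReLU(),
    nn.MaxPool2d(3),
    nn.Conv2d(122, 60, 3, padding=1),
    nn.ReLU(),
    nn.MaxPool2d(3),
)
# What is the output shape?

Input shape: (13, 11, 40, 57)
  -> after first Conv2d: (13, 122, 40, 57)
  -> after first MaxPool2d: (13, 122, 13, 19)
  -> after second Conv2d: (13, 60, 13, 19)
Output shape: (13, 60, 4, 6)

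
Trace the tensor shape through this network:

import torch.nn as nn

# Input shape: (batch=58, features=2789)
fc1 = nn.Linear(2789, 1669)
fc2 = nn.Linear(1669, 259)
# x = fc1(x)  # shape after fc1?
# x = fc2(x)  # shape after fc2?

Input shape: (58, 2789)
  -> after fc1: (58, 1669)
Output shape: (58, 259)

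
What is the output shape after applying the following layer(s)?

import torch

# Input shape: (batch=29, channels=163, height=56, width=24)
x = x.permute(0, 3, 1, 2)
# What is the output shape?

Input shape: (29, 163, 56, 24)
Output shape: (29, 24, 163, 56)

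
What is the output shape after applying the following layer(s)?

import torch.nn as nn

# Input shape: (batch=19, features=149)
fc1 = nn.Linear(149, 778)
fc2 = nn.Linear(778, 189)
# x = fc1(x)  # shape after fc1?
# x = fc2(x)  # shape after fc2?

Input shape: (19, 149)
  -> after fc1: (19, 778)
Output shape: (19, 189)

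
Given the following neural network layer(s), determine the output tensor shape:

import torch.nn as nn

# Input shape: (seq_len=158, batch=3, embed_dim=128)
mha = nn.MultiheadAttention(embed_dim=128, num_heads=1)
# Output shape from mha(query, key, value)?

Input shape: (158, 3, 128)
Output shape: (158, 3, 128)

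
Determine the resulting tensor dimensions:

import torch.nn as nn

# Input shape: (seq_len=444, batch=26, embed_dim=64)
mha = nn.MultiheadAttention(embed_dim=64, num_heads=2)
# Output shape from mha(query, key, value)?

Input shape: (444, 26, 64)
Output shape: (444, 26, 64)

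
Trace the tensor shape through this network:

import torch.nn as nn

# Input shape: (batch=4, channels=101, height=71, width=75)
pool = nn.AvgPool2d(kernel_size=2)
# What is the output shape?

Input shape: (4, 101, 71, 75)
Output shape: (4, 101, 35, 37)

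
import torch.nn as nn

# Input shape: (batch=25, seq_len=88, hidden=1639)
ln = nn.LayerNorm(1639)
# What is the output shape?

Input shape: (25, 88, 1639)
Output shape: (25, 88, 1639)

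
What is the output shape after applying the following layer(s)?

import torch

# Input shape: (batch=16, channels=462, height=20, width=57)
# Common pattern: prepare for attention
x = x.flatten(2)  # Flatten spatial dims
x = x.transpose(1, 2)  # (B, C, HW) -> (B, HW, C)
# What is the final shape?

Input shape: (16, 462, 20, 57)
  -> after flatten(2): (16, 462, 1140)
Output shape: (16, 1140, 462)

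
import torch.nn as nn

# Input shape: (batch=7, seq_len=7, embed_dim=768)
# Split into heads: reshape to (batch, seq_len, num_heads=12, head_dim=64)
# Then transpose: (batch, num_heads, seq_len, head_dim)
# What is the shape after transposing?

Input shape: (7, 7, 768)
  -> after reshape: (7, 7, 12, 64)
Output shape: (7, 12, 7, 64)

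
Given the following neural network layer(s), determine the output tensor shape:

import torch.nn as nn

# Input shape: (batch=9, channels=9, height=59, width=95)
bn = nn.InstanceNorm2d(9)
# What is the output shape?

Input shape: (9, 9, 59, 95)
Output shape: (9, 9, 59, 95)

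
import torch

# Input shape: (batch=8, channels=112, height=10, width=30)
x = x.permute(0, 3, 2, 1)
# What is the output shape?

Input shape: (8, 112, 10, 30)
Output shape: (8, 30, 10, 112)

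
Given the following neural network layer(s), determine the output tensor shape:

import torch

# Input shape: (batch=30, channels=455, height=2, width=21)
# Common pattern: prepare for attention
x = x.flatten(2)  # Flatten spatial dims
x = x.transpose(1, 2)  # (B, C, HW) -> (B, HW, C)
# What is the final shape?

Input shape: (30, 455, 2, 21)
  -> after flatten(2): (30, 455, 42)
Output shape: (30, 42, 455)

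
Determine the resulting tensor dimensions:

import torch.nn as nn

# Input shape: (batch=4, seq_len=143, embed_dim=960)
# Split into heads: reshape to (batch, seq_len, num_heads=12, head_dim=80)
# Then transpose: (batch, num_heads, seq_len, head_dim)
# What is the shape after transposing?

Input shape: (4, 143, 960)
  -> after reshape: (4, 143, 12, 80)
Output shape: (4, 12, 143, 80)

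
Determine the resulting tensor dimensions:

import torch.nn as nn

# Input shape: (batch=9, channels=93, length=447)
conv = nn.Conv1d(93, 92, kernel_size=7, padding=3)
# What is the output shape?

Input shape: (9, 93, 447)
Output shape: (9, 92, 447)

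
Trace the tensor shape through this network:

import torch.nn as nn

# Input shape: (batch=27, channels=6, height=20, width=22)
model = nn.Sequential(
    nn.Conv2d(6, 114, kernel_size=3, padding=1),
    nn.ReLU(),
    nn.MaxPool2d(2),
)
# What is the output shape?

Input shape: (27, 6, 20, 22)
  -> after Conv2d: (27, 114, 20, 22)
  -> after ReLU: (27, 114, 20, 22)
Output shape: (27, 114, 10, 11)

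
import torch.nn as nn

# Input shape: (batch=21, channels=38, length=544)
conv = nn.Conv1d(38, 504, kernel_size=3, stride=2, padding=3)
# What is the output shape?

Input shape: (21, 38, 544)
Output shape: (21, 504, 274)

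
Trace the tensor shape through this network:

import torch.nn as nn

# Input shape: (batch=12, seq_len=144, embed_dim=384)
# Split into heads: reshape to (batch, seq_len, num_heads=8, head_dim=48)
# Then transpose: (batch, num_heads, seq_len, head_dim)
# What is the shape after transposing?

Input shape: (12, 144, 384)
  -> after reshape: (12, 144, 8, 48)
Output shape: (12, 8, 144, 48)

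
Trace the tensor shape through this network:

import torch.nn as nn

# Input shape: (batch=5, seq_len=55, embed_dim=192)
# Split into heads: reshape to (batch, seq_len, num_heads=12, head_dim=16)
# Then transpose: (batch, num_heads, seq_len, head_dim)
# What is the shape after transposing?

Input shape: (5, 55, 192)
  -> after reshape: (5, 55, 12, 16)
Output shape: (5, 12, 55, 16)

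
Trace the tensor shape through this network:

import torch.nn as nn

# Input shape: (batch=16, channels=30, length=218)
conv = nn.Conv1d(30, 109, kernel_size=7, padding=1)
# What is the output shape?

Input shape: (16, 30, 218)
Output shape: (16, 109, 214)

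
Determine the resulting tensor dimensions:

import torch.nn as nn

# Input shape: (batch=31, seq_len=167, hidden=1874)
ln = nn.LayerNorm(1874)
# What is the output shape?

Input shape: (31, 167, 1874)
Output shape: (31, 167, 1874)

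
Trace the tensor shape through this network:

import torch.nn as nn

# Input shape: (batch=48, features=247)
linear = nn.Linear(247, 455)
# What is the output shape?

Input shape: (48, 247)
Output shape: (48, 455)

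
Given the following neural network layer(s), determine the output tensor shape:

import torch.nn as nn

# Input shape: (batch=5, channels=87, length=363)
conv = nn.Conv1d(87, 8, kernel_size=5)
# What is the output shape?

Input shape: (5, 87, 363)
Output shape: (5, 8, 359)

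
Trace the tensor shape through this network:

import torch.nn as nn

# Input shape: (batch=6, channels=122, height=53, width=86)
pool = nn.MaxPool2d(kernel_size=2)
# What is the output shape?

Input shape: (6, 122, 53, 86)
Output shape: (6, 122, 26, 43)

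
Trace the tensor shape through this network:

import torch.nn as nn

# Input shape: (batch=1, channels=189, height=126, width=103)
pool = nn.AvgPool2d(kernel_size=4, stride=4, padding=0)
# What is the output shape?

Input shape: (1, 189, 126, 103)
Output shape: (1, 189, 31, 25)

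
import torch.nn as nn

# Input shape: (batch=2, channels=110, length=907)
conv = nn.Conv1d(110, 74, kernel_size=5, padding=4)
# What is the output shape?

Input shape: (2, 110, 907)
Output shape: (2, 74, 911)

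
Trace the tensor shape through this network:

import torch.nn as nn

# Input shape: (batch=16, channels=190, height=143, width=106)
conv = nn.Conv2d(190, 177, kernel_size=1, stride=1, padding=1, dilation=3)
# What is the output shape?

Input shape: (16, 190, 143, 106)
Output shape: (16, 177, 145, 108)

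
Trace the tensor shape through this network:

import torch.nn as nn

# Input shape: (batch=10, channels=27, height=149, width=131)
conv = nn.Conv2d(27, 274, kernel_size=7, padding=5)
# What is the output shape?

Input shape: (10, 27, 149, 131)
Output shape: (10, 274, 153, 135)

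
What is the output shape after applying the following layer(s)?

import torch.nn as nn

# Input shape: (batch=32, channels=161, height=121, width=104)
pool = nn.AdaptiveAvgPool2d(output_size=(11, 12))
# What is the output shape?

Input shape: (32, 161, 121, 104)
Output shape: (32, 161, 11, 12)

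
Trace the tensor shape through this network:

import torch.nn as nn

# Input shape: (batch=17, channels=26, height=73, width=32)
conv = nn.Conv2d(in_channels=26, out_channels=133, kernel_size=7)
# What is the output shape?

Input shape: (17, 26, 73, 32)
Output shape: (17, 133, 67, 26)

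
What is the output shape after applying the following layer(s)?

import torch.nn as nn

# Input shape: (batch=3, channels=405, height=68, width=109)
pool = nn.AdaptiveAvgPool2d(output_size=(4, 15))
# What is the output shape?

Input shape: (3, 405, 68, 109)
Output shape: (3, 405, 4, 15)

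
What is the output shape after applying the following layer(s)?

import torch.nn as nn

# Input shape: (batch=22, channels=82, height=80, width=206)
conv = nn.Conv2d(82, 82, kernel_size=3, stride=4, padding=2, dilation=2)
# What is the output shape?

Input shape: (22, 82, 80, 206)
Output shape: (22, 82, 20, 52)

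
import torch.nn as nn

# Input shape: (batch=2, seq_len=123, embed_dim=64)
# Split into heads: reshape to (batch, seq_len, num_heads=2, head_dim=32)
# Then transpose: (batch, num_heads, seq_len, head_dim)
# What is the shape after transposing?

Input shape: (2, 123, 64)
  -> after reshape: (2, 123, 2, 32)
Output shape: (2, 2, 123, 32)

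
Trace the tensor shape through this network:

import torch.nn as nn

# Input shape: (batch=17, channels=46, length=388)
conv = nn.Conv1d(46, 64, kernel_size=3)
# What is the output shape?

Input shape: (17, 46, 388)
Output shape: (17, 64, 386)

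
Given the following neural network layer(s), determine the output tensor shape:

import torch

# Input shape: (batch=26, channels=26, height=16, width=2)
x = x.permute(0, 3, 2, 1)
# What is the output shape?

Input shape: (26, 26, 16, 2)
Output shape: (26, 2, 16, 26)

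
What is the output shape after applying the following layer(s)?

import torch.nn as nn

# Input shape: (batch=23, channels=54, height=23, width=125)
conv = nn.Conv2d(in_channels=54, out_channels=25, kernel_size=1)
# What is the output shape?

Input shape: (23, 54, 23, 125)
Output shape: (23, 25, 23, 125)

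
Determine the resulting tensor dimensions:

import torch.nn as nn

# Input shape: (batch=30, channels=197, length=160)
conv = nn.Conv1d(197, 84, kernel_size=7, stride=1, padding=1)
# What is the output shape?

Input shape: (30, 197, 160)
Output shape: (30, 84, 156)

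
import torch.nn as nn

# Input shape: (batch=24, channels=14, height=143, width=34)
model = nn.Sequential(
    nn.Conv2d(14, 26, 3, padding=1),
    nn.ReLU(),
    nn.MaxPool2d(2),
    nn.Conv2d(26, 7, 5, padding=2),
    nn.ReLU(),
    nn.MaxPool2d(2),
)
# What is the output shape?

Input shape: (24, 14, 143, 34)
  -> after first Conv2d: (24, 26, 143, 34)
  -> after first MaxPool2d: (24, 26, 71, 17)
  -> after second Conv2d: (24, 7, 71, 17)
Output shape: (24, 7, 35, 8)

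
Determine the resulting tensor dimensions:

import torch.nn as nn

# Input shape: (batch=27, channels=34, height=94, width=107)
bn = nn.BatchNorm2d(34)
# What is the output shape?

Input shape: (27, 34, 94, 107)
Output shape: (27, 34, 94, 107)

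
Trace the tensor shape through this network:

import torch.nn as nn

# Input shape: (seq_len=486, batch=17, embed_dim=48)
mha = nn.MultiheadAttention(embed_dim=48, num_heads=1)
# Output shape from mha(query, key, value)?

Input shape: (486, 17, 48)
Output shape: (486, 17, 48)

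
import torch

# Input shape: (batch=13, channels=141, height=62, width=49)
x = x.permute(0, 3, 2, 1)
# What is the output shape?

Input shape: (13, 141, 62, 49)
Output shape: (13, 49, 62, 141)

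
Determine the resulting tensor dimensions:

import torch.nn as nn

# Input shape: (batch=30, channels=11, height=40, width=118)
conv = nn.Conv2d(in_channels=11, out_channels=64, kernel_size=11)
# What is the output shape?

Input shape: (30, 11, 40, 118)
Output shape: (30, 64, 30, 108)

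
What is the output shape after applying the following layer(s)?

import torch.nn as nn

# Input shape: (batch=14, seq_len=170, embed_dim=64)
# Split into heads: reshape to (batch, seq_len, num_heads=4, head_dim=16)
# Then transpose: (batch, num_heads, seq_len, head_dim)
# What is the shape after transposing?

Input shape: (14, 170, 64)
  -> after reshape: (14, 170, 4, 16)
Output shape: (14, 4, 170, 16)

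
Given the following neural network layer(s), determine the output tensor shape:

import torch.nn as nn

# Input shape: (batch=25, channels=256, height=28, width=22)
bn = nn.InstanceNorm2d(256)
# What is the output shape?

Input shape: (25, 256, 28, 22)
Output shape: (25, 256, 28, 22)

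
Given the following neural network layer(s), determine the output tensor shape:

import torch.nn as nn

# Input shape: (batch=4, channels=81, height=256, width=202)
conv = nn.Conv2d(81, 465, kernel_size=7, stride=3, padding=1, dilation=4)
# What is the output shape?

Input shape: (4, 81, 256, 202)
Output shape: (4, 465, 78, 60)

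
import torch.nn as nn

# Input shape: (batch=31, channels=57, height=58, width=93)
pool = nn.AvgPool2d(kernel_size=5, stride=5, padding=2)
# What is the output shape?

Input shape: (31, 57, 58, 93)
Output shape: (31, 57, 12, 19)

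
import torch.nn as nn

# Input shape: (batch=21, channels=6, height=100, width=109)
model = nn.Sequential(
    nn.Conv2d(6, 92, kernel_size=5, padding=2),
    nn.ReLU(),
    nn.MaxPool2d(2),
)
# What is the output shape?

Input shape: (21, 6, 100, 109)
  -> after Conv2d: (21, 92, 100, 109)
  -> after ReLU: (21, 92, 100, 109)
Output shape: (21, 92, 50, 54)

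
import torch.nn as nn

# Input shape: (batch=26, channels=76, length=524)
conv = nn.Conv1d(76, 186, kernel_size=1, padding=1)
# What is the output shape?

Input shape: (26, 76, 524)
Output shape: (26, 186, 526)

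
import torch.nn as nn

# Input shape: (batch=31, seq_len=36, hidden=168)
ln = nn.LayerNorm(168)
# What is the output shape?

Input shape: (31, 36, 168)
Output shape: (31, 36, 168)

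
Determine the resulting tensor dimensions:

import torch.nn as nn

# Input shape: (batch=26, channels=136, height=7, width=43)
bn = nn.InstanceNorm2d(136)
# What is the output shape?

Input shape: (26, 136, 7, 43)
Output shape: (26, 136, 7, 43)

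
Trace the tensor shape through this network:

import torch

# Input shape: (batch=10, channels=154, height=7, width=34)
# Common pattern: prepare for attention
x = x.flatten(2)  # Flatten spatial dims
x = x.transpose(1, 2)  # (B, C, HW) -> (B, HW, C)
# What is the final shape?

Input shape: (10, 154, 7, 34)
  -> after flatten(2): (10, 154, 238)
Output shape: (10, 238, 154)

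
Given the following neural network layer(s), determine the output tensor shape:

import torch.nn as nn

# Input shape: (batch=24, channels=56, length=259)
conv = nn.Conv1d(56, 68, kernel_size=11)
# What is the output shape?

Input shape: (24, 56, 259)
Output shape: (24, 68, 249)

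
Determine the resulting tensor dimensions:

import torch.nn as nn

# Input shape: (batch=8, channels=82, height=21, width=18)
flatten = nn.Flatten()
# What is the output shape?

Input shape: (8, 82, 21, 18)
Output shape: (8, 30996)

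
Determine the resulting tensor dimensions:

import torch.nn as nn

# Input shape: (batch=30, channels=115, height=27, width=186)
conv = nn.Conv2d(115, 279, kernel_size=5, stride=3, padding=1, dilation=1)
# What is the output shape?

Input shape: (30, 115, 27, 186)
Output shape: (30, 279, 9, 62)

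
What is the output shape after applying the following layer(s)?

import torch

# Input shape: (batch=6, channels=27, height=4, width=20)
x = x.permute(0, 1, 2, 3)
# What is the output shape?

Input shape: (6, 27, 4, 20)
Output shape: (6, 27, 4, 20)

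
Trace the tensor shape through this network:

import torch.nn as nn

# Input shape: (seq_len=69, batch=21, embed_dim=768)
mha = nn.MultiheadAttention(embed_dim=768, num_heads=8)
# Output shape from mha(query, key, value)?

Input shape: (69, 21, 768)
Output shape: (69, 21, 768)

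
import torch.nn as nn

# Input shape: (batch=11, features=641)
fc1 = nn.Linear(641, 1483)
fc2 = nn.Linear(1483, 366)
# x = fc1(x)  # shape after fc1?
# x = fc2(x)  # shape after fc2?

Input shape: (11, 641)
  -> after fc1: (11, 1483)
Output shape: (11, 366)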